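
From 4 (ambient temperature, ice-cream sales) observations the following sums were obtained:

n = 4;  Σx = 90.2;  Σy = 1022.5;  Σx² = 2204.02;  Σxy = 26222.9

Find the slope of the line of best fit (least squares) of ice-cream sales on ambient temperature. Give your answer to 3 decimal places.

18.620

Sxx = Σx² − (Σx)²/n = 2204.02 − 2034.01 = 170.01
Sxy = Σxy − (Σx)(Σy)/n = 26222.9 − 23057.375 = 3165.525
b = Sxy/Sxx = 3165.525/170.01 = 18.619640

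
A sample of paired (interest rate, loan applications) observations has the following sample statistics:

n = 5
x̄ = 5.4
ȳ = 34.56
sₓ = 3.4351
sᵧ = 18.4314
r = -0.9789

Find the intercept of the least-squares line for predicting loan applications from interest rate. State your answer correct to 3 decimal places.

62.923

b = r · sᵧ/sₓ = -0.9789 · 18.4314/3.4351 = -5.252394
a = ȳ − b·x̄ = 34.56 − (-5.252394)·5.4 = 62.922926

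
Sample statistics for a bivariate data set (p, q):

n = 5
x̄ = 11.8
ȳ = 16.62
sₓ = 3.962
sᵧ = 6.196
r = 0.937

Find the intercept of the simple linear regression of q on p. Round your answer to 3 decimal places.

-0.671

b = r · sᵧ/sₓ = 0.937 · 6.196/3.962 = 1.465334
a = ȳ − b·x̄ = 16.62 − 1.465334·11.8 = -0.670937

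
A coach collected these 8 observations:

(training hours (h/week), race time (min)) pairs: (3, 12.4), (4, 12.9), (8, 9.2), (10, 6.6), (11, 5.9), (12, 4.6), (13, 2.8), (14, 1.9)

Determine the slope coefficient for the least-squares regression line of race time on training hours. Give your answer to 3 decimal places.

-1.004

n = 8, Σx = 75, Σy = 56.3, Σxy = 411.5, Σx² = 819
Sxx = Σx² − (Σx)²/n = 819 − 703.125 = 115.875
Sxy = Σxy − (Σx)(Σy)/n = 411.5 − 527.8125 = -116.3125
b = Sxy/Sxx = -116.3125/115.875 = -1.003776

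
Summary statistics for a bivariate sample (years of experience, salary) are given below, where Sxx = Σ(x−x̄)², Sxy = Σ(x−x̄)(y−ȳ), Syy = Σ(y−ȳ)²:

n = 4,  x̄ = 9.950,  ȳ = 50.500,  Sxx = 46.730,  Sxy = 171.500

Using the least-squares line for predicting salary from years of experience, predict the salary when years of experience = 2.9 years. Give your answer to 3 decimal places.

24.626

b = Sxy/Sxx = 171.5/46.73 = 3.670019
a = ȳ − b·x̄ = 50.5 − 3.670019·9.95 = 13.983308
ŷ(2.9) = a + b·2.9 = 13.983308 + 3.670019·2.9 = 24.626364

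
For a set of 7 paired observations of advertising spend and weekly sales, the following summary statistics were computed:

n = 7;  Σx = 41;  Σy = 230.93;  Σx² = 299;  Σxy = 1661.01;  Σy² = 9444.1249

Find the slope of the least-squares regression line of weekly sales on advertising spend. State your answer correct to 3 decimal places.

5.240

Sxx = Σx² − (Σx)²/n = 299 − 240.142857 = 58.857143
Sxy = Σxy − (Σx)(Σy)/n = 1661.01 − 1352.59 = 308.42
b = Sxy/Sxx = 308.42/58.857143 = 5.240146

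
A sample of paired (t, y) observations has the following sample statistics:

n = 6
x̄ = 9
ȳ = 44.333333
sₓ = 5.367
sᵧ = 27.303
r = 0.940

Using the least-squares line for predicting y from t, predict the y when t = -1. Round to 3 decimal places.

-3.486

b = r · sᵧ/sₓ = 0.94 · 27.303/5.367 = 4.781968
a = ȳ − b·x̄ = 44.333333 − 4.781968·9 = 1.295625
ŷ(-1) = a + b·-1 = 1.295625 + 4.781968·(-1) = -3.486343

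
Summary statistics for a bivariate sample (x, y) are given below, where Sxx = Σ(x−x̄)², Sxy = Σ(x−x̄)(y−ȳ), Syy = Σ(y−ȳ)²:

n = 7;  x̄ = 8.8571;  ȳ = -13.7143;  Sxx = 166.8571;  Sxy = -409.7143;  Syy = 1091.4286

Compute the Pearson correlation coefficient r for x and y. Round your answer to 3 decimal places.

r = Sxy/√(Sxx·Syy) = -409.7143/√(182112.611053) = -409.7143/426.746542 = -0.960088

-0.960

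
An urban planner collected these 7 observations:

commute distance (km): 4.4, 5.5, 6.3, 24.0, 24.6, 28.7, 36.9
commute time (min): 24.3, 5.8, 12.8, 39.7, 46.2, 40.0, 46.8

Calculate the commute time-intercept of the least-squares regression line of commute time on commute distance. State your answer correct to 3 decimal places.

n = 7, Σx = 130.4, Σy = 215.6, Σxy = 5183.7, Σx² = 3455.76
Sxx = Σx² − (Σx)²/n = 3455.76 − 2429.165714 = 1026.594286
Sxy = Σxy − (Σx)(Σy)/n = 5183.7 − 4016.32 = 1167.38
b = Sxy/Sxx = 1167.38/1026.594286 = 1.137139
a = ȳ − b·x̄ = 30.8 − 1.137139·18.628571 = 9.616732

9.617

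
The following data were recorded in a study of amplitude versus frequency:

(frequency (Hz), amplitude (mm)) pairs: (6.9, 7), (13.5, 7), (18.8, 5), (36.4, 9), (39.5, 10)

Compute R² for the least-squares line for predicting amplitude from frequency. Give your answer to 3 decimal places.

n = 5, Σx = 115.1, Σy = 38, Σxy = 959.4, Σx² = 3468.51, Σy² = 304
Sxx = Σx² − (Σx)²/n = 3468.51 − 2649.602 = 818.908
Sxy = Σxy − (Σx)(Σy)/n = 959.4 − 874.76 = 84.64
Syy = Σy² − (Σy)²/n = 304 − 288.8 = 15.2
R² = Sxy²/(Sxx·Syy) = (84.64)²/(818.908·15.2) = 0.575536

0.576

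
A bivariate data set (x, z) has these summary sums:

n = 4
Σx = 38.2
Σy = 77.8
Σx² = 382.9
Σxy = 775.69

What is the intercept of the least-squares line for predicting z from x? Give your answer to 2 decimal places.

2.19

Sxx = Σx² − (Σx)²/n = 382.9 − 364.81 = 18.09
Sxy = Σxy − (Σx)(Σy)/n = 775.69 − 742.99 = 32.7
b = Sxy/Sxx = 32.7/18.09 = 1.807629
a = ȳ − b·x̄ = 19.45 − 1.807629·9.55 = 2.187148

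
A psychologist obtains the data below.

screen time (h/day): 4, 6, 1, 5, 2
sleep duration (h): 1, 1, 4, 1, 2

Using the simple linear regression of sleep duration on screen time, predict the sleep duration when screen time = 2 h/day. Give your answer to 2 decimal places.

2.67

n = 5, Σx = 18, Σy = 9, Σxy = 23, Σx² = 82
Sxx = Σx² − (Σx)²/n = 82 − 64.8 = 17.2
Sxy = Σxy − (Σx)(Σy)/n = 23 − 32.4 = -9.4
b = Sxy/Sxx = -9.4/17.2 = -0.546512
a = ȳ − b·x̄ = 1.8 − (-0.546512)·3.6 = 3.767442
ŷ(2) = a + b·2 = 3.767442 + (-0.546512)·2 = 2.674419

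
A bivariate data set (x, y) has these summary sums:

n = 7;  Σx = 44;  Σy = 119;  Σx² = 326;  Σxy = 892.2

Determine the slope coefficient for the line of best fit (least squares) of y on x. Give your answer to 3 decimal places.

2.917

Sxx = Σx² − (Σx)²/n = 326 − 276.571429 = 49.428571
Sxy = Σxy − (Σx)(Σy)/n = 892.2 − 748 = 144.2
b = Sxy/Sxx = 144.2/49.428571 = 2.917341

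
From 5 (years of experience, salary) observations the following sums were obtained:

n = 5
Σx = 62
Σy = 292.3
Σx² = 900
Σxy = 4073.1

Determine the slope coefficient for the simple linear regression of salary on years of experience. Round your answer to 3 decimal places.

Sxx = Σx² − (Σx)²/n = 900 − 768.8 = 131.2
Sxy = Σxy − (Σx)(Σy)/n = 4073.1 − 3624.52 = 448.58
b = Sxy/Sxx = 448.58/131.2 = 3.419055

3.419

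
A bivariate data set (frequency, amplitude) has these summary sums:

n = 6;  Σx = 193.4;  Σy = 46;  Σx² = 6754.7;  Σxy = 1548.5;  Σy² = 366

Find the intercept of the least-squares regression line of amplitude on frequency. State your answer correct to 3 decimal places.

3.596

Sxx = Σx² − (Σx)²/n = 6754.7 − 6233.926667 = 520.773333
Sxy = Σxy − (Σx)(Σy)/n = 1548.5 − 1482.733333 = 65.766667
b = Sxy/Sxx = 65.766667/520.773333 = 0.126287
a = ȳ − b·x̄ = 7.666667 − 0.126287·32.233333 = 3.596030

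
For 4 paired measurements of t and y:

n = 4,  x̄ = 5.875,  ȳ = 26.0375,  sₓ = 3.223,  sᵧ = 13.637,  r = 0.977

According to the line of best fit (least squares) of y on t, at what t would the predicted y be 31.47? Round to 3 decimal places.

b = r · sᵧ/sₓ = 0.977 · 13.637/3.223 = 4.133835
a = ȳ − b·x̄ = 26.0375 − 4.133835·5.875 = 1.751222
Set a + b·x = 31.47: x = (31.47 − 1.751222) / 4.133835 = 7.189155

7.189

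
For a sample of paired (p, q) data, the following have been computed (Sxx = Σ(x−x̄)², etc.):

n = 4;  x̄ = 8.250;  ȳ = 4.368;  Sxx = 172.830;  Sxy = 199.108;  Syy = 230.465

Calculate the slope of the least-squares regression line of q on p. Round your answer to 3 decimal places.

1.152

b = Sxy/Sxx = 199.108/172.83 = 1.152045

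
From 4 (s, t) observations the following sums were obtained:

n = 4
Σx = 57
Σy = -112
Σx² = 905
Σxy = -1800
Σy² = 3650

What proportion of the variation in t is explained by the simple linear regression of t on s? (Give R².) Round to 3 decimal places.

Sxx = Σx² − (Σx)²/n = 905 − 812.25 = 92.75
Sxy = Σxy − (Σx)(Σy)/n = -1800 − (-1596) = -204
Syy = Σy² − (Σy)²/n = 3650 − 3136 = 514
R² = Sxy²/(Sxx·Syy) = (-204)²/(92.75·514) = 0.872938

0.873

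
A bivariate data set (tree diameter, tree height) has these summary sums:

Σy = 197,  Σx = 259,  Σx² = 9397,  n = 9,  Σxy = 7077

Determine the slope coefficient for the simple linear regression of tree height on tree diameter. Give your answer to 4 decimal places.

0.7243

Sxx = Σx² − (Σx)²/n = 9397 − 7453.444444 = 1943.555556
Sxy = Σxy − (Σx)(Σy)/n = 7077 − 5669.222222 = 1407.777778
b = Sxy/Sxx = 1407.777778/1943.555556 = 0.724331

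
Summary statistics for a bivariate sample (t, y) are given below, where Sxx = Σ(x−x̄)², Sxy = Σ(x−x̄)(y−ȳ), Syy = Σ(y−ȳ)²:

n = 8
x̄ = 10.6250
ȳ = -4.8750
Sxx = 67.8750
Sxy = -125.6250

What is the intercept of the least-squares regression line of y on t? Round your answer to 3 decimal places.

b = Sxy/Sxx = -125.625/67.875 = -1.850829
a = ȳ − b·x̄ = -4.875 − (-1.850829)·10.625 = 14.790055

14.790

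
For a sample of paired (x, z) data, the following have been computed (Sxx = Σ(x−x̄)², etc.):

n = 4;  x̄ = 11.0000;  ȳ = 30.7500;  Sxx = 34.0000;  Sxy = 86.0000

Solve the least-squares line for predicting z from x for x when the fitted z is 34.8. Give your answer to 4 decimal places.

12.6012

b = Sxy/Sxx = 86/34 = 2.529412
a = ȳ − b·x̄ = 30.75 − 2.529412·11 = 2.926471
Set a + b·x = 34.8: x = (34.8 − 2.926471) / 2.529412 = 12.601163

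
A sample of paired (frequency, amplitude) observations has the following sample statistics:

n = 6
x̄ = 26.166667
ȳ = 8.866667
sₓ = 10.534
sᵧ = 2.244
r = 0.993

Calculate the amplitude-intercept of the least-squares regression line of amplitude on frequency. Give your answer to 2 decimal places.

3.33

b = r · sᵧ/sₓ = 0.993 · 2.244/10.534 = 0.211533
a = ȳ − b·x̄ = 8.866667 − 0.211533·26.166667 = 3.331545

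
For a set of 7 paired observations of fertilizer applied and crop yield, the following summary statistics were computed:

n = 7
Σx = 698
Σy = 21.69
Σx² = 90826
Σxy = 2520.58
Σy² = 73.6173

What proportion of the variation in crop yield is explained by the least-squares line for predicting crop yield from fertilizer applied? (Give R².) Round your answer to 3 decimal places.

0.941

Sxx = Σx² − (Σx)²/n = 90826 − 69600.571429 = 21225.428571
Sxy = Σxy − (Σx)(Σy)/n = 2520.58 − 2162.802857 = 357.777143
Syy = Σy² − (Σy)²/n = 73.6173 − 67.208014 = 6.409286
R² = Sxy²/(Sxx·Syy) = (357.777143)²/(21225.428571·6.409286) = 0.940934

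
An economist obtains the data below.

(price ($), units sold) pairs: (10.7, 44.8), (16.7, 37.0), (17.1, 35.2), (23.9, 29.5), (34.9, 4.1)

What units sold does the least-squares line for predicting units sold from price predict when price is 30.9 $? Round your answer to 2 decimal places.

13.17

n = 5, Σx = 103.3, Σy = 150.6, Σxy = 2547.32, Σx² = 2475.01
Sxx = Σx² − (Σx)²/n = 2475.01 − 2134.178 = 340.832
Sxy = Σxy − (Σx)(Σy)/n = 2547.32 − 3111.396 = -564.076
b = Sxy/Sxx = -564.076/340.832 = -1.654997
a = ȳ − b·x̄ = 30.12 − (-1.654997)·20.66 = 64.312242
ŷ(30.9) = a + b·30.9 = 64.312242 + (-1.654997)·30.9 = 13.172829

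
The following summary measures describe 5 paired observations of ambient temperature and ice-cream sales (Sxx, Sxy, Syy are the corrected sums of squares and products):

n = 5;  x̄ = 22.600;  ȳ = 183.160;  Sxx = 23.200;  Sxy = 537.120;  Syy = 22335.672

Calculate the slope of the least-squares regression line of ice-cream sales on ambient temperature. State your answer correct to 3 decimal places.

23.152

b = Sxy/Sxx = 537.12/23.2 = 23.151724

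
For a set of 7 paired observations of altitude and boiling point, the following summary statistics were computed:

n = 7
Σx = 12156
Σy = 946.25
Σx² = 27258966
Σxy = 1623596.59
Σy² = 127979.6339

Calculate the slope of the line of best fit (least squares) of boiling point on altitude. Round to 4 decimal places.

-0.0032

Sxx = Σx² − (Σx)²/n = 27258966 − 21109762.285714 = 6149203.714286
Sxy = Σxy − (Σx)(Σy)/n = 1623596.59 − 1643230.714286 = -19634.124286
b = Sxy/Sxx = -19634.124286/6149203.714286 = -0.003193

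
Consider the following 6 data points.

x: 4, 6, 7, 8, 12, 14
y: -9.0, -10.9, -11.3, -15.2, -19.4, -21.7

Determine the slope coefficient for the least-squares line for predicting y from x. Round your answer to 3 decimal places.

n = 6, Σx = 51, Σy = -87.5, Σxy = -838.7, Σx² = 505
Sxx = Σx² − (Σx)²/n = 505 − 433.5 = 71.5
Sxy = Σxy − (Σx)(Σy)/n = -838.7 − (-743.75) = -94.95
b = Sxy/Sxx = -94.95/71.5 = -1.327972

-1.328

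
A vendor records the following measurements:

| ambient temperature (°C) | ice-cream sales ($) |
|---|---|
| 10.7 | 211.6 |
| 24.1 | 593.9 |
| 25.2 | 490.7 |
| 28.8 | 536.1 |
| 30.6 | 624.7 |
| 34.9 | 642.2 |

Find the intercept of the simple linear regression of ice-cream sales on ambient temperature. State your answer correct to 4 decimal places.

55.0670

n = 6, Σx = 154.3, Σy = 3099.2, Σxy = 85911.03, Σx² = 4314.15
Sxx = Σx² − (Σx)²/n = 4314.15 − 3968.081667 = 346.068333
Sxy = Σxy − (Σx)(Σy)/n = 85911.03 − 79701.093333 = 6209.936667
b = Sxy/Sxx = 6209.936667/346.068333 = 17.944250
a = ȳ − b·x̄ = 516.533333 − 17.944250·25.716667 = 55.067039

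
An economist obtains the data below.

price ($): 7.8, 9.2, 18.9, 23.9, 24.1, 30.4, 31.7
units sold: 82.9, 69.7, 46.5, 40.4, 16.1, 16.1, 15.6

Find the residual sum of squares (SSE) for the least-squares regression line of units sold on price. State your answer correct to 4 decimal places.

n = 7, Σx = 146, Σy = 287.3, Σxy = 4504.24, Σx² = 3583.76, Σy² = 16286.69
Sxx = Σx² − (Σx)²/n = 3583.76 − 3045.142857 = 538.617143
Sxy = Σxy − (Σx)(Σy)/n = 4504.24 − 5992.257143 = -1488.017143
Syy = Σy² − (Σy)²/n = 16286.69 − 11791.612857 = 4495.077143
b = Sxy/Sxx = -1488.017143/538.617143 = -2.762662
SSE = Syy − b·Sxy = 4495.077143 − (-2.762662)·(-1488.017143) = 384.188645

384.1886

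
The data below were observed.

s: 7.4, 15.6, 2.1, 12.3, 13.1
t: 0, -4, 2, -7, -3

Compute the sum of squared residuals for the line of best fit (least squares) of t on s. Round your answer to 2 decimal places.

15.45

n = 5, Σx = 50.5, Σy = -12, Σxy = -183.6, Σx² = 625.43, Σy² = 78
Sxx = Σx² − (Σx)²/n = 625.43 − 510.05 = 115.38
Sxy = Σxy − (Σx)(Σy)/n = -183.6 − (-121.2) = -62.4
Syy = Σy² − (Σy)²/n = 78 − 28.8 = 49.2
b = Sxy/Sxx = -62.4/115.38 = -0.540822
SSE = Syy − b·Sxy = 49.2 − (-0.540822)·(-62.4) = 15.452730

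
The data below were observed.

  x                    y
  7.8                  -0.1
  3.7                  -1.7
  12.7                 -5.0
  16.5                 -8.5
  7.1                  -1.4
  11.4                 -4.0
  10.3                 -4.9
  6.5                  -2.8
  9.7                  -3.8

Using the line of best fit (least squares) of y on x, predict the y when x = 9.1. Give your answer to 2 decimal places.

n = 9, Σx = 85.7, Σy = -32.2, Σxy = -371.89, Σx² = 930.87
Sxx = Σx² − (Σx)²/n = 930.87 − 816.054444 = 114.815556
Sxy = Σxy − (Σx)(Σy)/n = -371.89 − (-306.615556) = -65.274444
b = Sxy/Sxx = -65.274444/114.815556 = -0.568516
a = ȳ − b·x̄ = -3.577778 − (-0.568516)·9.522222 = 1.835755
ŷ(9.1) = a + b·9.1 = 1.835755 + (-0.568516)·9.1 = -3.337738

-3.34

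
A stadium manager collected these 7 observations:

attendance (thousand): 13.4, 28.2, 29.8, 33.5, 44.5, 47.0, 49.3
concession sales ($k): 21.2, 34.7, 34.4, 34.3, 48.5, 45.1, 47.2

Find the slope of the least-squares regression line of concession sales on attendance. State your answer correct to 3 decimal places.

n = 7, Σx = 245.7, Σy = 265.4, Σxy = 10041.7, Σx² = 9604.83
Sxx = Σx² − (Σx)²/n = 9604.83 − 8624.07 = 980.76
Sxy = Σxy − (Σx)(Σy)/n = 10041.7 − 9315.54 = 726.16
b = Sxy/Sxx = 726.16/980.76 = 0.740405

0.740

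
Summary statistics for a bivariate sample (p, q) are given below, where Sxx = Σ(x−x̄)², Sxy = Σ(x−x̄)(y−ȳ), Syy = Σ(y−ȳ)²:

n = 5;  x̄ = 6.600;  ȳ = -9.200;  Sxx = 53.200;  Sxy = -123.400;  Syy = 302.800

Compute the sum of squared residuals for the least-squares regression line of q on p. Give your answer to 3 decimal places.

16.568

b = Sxy/Sxx = -123.4/53.2 = -2.319549
SSE = Syy − b·Sxy = 302.8 − (-2.319549)·(-123.4) = 16.567669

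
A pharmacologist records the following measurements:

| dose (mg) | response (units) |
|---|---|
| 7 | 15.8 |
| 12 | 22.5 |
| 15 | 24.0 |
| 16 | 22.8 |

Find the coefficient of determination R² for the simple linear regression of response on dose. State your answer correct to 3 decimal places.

0.859

n = 4, Σx = 50, Σy = 85.1, Σxy = 1105.4, Σx² = 674, Σy² = 1851.73
Sxx = Σx² − (Σx)²/n = 674 − 625 = 49
Sxy = Σxy − (Σx)(Σy)/n = 1105.4 − 1063.75 = 41.65
Syy = Σy² − (Σy)²/n = 1851.73 − 1810.5025 = 41.2275
R² = Sxy²/(Sxx·Syy) = (41.65)²/(49·41.2275) = 0.858711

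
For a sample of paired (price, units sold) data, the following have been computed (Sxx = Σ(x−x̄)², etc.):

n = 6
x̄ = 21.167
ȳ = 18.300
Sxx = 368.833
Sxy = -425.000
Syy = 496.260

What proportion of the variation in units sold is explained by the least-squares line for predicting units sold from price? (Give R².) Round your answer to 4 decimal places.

R² = Sxy²/(Sxx·Syy) = (-425)²/(368.833·496.26) = 0.986822

0.9868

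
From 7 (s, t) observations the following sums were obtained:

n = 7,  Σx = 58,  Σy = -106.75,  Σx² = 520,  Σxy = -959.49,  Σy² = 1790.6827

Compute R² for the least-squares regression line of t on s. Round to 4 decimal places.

0.8764

Sxx = Σx² − (Σx)²/n = 520 − 480.571429 = 39.428571
Sxy = Σxy − (Σx)(Σy)/n = -959.49 − (-884.5) = -74.99
Syy = Σy² − (Σy)²/n = 1790.6827 − 1627.9375 = 162.7452
R² = Sxy²/(Sxx·Syy) = (-74.99)²/(39.428571·162.7452) = 0.876370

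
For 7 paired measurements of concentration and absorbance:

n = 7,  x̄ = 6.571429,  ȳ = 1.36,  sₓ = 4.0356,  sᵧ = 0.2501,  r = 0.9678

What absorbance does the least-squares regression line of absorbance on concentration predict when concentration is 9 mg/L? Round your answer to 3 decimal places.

1.506

b = r · sᵧ/sₓ = 0.9678 · 0.2501/4.0356 = 0.059978
a = ȳ − b·x̄ = 1.36 − 0.059978·6.571429 = 0.965860
ŷ(9) = a + b·9 = 0.965860 + 0.059978·9 = 1.505661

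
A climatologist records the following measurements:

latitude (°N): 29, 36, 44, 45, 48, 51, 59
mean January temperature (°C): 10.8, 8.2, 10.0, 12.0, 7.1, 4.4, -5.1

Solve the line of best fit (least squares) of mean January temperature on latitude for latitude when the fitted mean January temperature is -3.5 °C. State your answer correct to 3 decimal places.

67.396

n = 7, Σx = 312, Σy = 47.4, Σxy = 1852.7, Σx² = 14484
Sxx = Σx² − (Σx)²/n = 14484 − 13906.285714 = 577.714286
Sxy = Σxy − (Σx)(Σy)/n = 1852.7 − 2112.685714 = -259.985714
b = Sxy/Sxx = -259.985714/577.714286 = -0.450025
a = ȳ − b·x̄ = 6.771429 − (-0.450025)·44.571429 = 26.829674
Set a + b·x = -3.5: x = (-3.5 − 26.829674) / (-0.450025) = 67.395571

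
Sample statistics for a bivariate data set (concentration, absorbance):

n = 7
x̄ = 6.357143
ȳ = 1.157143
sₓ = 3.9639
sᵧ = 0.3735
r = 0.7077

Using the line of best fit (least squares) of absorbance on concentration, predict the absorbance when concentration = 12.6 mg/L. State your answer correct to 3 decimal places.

1.573

b = r · sᵧ/sₓ = 0.7077 · 0.3735/3.9639 = 0.066683
a = ȳ − b·x̄ = 1.157143 − 0.066683·6.357143 = 0.733228
ŷ(12.6) = a + b·12.6 = 0.733228 + 0.066683·12.6 = 1.573437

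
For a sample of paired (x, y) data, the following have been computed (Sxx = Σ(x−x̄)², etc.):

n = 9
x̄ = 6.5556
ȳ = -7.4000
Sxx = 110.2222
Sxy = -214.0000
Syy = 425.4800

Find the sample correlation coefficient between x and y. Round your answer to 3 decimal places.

-0.988

r = Sxy/√(Sxx·Syy) = -214/√(46897.341656) = -214/216.557941 = -0.988188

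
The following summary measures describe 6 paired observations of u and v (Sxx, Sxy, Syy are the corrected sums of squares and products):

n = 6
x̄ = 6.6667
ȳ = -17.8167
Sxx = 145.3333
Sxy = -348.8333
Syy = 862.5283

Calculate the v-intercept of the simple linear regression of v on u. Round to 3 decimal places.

-1.815

b = Sxy/Sxx = -348.8333/145.3333 = -2.400230
a = ȳ − b·x̄ = -17.8167 − (-2.400230)·6.6667 = -1.815089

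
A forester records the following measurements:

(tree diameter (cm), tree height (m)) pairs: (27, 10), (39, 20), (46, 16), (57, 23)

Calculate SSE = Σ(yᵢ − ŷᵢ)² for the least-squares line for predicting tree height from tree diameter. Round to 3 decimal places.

25.170

n = 4, Σx = 169, Σy = 69, Σxy = 3097, Σx² = 7615, Σy² = 1285
Sxx = Σx² − (Σx)²/n = 7615 − 7140.25 = 474.75
Sxy = Σxy − (Σx)(Σy)/n = 3097 − 2915.25 = 181.75
Syy = Σy² − (Σy)²/n = 1285 − 1190.25 = 94.75
b = Sxy/Sxx = 181.75/474.75 = 0.382833
SSE = Syy − b·Sxy = 94.75 − 0.382833·181.75 = 25.170090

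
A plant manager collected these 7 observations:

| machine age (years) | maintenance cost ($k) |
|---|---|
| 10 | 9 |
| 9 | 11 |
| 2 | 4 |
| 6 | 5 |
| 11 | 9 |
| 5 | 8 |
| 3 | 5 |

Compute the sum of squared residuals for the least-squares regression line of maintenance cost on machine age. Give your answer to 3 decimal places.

12.901

n = 7, Σx = 46, Σy = 51, Σxy = 381, Σx² = 376, Σy² = 413
Sxx = Σx² − (Σx)²/n = 376 − 302.285714 = 73.714286
Sxy = Σxy − (Σx)(Σy)/n = 381 − 335.142857 = 45.857143
Syy = Σy² − (Σy)²/n = 413 − 371.571429 = 41.428571
b = Sxy/Sxx = 45.857143/73.714286 = 0.622093
SSE = Syy − b·Sxy = 41.428571 − 0.622093·45.857143 = 12.901163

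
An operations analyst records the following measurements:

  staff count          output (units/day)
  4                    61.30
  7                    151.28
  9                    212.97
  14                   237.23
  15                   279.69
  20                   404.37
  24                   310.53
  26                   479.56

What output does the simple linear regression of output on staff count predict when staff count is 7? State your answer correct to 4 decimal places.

n = 8, Σx = 119, Σy = 2136.93, Σxy = 38746.14, Σx² = 2219
Sxx = Σx² − (Σx)²/n = 2219 − 1770.125 = 448.875
Sxy = Σxy − (Σx)(Σy)/n = 38746.14 − 31786.83375 = 6959.30625
b = Sxy/Sxx = 6959.30625/448.875 = 15.503885
a = ȳ − b·x̄ = 267.11625 − 15.503885·14.875 = 36.495965
ŷ(7) = a + b·7 = 36.495965 + 15.503885·7 = 145.023158

145.0232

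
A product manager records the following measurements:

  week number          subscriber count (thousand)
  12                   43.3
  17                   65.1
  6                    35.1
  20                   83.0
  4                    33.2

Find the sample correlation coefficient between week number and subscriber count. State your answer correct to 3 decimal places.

n = 5, Σx = 59, Σy = 259.7, Σxy = 3629.7, Σx² = 885, Σy² = 15336.15
Sxx = Σx² − (Σx)²/n = 885 − 696.2 = 188.8
Sxy = Σxy − (Σx)(Σy)/n = 3629.7 − 3064.46 = 565.24
Syy = Σy² − (Σy)²/n = 15336.15 − 13488.818 = 1847.332
r = Sxy/√(Sxx·Syy) = 565.24/√(348776.2816) = 565.24/590.572842 = 0.957105

0.957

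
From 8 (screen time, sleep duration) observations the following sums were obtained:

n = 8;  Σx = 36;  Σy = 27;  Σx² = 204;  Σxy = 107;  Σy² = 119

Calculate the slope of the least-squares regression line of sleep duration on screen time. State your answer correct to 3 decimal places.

Sxx = Σx² − (Σx)²/n = 204 − 162 = 42
Sxy = Σxy − (Σx)(Σy)/n = 107 − 121.5 = -14.5
b = Sxy/Sxx = -14.5/42 = -0.345238

-0.345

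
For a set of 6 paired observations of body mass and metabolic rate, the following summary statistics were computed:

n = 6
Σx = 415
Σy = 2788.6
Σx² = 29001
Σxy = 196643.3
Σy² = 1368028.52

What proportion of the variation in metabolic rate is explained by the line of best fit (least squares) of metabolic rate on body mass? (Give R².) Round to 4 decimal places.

0.6635

Sxx = Σx² − (Σx)²/n = 29001 − 28704.166667 = 296.833333
Sxy = Σxy − (Σx)(Σy)/n = 196643.3 − 192878.166667 = 3765.133333
Syy = Σy² − (Σy)²/n = 1368028.52 − 1296048.326667 = 71980.193333
R² = Sxy²/(Sxx·Syy) = (3765.133333)²/(296.833333·71980.193333) = 0.663491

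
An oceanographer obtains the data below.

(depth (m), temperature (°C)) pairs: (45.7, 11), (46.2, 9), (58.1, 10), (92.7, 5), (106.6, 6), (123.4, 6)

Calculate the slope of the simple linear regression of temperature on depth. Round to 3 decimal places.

n = 6, Σx = 472.7, Σy = 47, Σxy = 3343, Σx² = 42782.95
Sxx = Σx² − (Σx)²/n = 42782.95 − 37240.881667 = 5542.068333
Sxy = Σxy − (Σx)(Σy)/n = 3343 − 3702.816667 = -359.816667
b = Sxy/Sxx = -359.816667/5542.068333 = -0.064925

-0.065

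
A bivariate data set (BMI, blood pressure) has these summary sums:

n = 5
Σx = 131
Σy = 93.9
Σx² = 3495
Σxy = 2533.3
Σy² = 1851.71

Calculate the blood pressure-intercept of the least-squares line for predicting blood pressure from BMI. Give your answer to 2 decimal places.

Sxx = Σx² − (Σx)²/n = 3495 − 3432.2 = 62.8
Sxy = Σxy − (Σx)(Σy)/n = 2533.3 − 2460.18 = 73.12
b = Sxy/Sxx = 73.12/62.8 = 1.164331
a = ȳ − b·x̄ = 18.78 − 1.164331·26.2 = -11.725478

-11.73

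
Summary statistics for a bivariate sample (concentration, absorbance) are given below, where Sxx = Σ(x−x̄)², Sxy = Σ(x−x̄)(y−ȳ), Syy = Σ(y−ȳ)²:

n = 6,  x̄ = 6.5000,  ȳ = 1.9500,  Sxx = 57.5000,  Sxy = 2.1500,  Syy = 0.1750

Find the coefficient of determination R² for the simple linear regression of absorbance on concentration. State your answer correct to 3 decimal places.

R² = Sxy²/(Sxx·Syy) = (2.15)²/(57.5·0.175) = 0.459379

0.459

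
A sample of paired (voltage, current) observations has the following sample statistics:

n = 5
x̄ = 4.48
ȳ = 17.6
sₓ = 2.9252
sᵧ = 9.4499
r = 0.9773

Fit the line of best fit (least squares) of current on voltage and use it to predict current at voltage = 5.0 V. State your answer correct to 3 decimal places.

b = r · sᵧ/sₓ = 0.9773 · 9.4499/2.9252 = 3.157181
a = ȳ − b·x̄ = 17.6 − 3.157181·4.48 = 3.455827
ŷ(5.0) = a + b·5.0 = 3.455827 + 3.157181·5 = 19.241734

19.242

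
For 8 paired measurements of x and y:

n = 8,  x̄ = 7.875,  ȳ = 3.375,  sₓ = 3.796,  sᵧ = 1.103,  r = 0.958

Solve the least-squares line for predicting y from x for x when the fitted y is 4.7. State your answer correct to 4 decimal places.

b = r · sᵧ/sₓ = 0.958 · 1.103/3.796 = 0.278365
a = ȳ − b·x̄ = 3.375 − 0.278365·7.875 = 1.182875
Set a + b·x = 4.7: x = (4.7 − 1.182875) / 0.278365 = 12.634935

12.6349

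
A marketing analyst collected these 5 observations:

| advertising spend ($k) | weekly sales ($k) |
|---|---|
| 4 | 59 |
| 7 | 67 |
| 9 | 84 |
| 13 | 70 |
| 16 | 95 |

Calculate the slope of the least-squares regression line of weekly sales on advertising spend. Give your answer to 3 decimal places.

2.379

n = 5, Σx = 49, Σy = 375, Σxy = 3891, Σx² = 571
Sxx = Σx² − (Σx)²/n = 571 − 480.2 = 90.8
Sxy = Σxy − (Σx)(Σy)/n = 3891 − 3675 = 216
b = Sxy/Sxx = 216/90.8 = 2.378855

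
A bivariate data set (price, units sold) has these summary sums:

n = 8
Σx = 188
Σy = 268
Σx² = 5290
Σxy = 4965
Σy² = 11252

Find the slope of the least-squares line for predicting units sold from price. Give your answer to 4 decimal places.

Sxx = Σx² − (Σx)²/n = 5290 − 4418 = 872
Sxy = Σxy − (Σx)(Σy)/n = 4965 − 6298 = -1333
b = Sxy/Sxx = -1333/872 = -1.528670

-1.5287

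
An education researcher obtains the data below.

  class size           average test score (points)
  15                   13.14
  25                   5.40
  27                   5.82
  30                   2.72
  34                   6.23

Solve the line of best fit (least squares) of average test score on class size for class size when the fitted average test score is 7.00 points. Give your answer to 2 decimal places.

25.44

n = 5, Σx = 131, Σy = 33.31, Σxy = 782.66, Σx² = 3635
Sxx = Σx² − (Σx)²/n = 3635 − 3432.2 = 202.8
Sxy = Σxy − (Σx)(Σy)/n = 782.66 − 872.722 = -90.062
b = Sxy/Sxx = -90.062/202.8 = -0.444093
a = ȳ − b·x̄ = 6.662 − (-0.444093)·26.2 = 18.297229
Set a + b·x = 7.00: x = (7.00 − 18.297229) / (-0.444093) = 25.438898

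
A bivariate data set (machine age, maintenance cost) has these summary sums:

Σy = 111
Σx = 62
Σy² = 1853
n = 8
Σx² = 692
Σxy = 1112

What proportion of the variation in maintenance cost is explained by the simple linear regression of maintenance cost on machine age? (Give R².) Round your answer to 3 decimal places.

0.958

Sxx = Σx² − (Σx)²/n = 692 − 480.5 = 211.5
Sxy = Σxy − (Σx)(Σy)/n = 1112 − 860.25 = 251.75
Syy = Σy² − (Σy)²/n = 1853 − 1540.125 = 312.875
R² = Sxy²/(Sxx·Syy) = (251.75)²/(211.5·312.875) = 0.957762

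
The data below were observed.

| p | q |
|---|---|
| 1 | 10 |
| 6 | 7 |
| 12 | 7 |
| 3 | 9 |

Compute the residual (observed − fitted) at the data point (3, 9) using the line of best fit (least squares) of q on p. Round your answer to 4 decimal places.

0.0797

n = 4, Σx = 22, Σy = 33, Σxy = 163, Σx² = 190
Sxx = Σx² − (Σx)²/n = 190 − 121 = 69
Sxy = Σxy − (Σx)(Σy)/n = 163 − 181.5 = -18.5
b = Sxy/Sxx = -18.5/69 = -0.268116
a = ȳ − b·x̄ = 8.25 − (-0.268116)·5.5 = 9.724638
ŷ(3) = 9.724638 + (-0.268116)·3 = 8.920290
residual = y − ŷ = 9 − 8.920290 = 0.079710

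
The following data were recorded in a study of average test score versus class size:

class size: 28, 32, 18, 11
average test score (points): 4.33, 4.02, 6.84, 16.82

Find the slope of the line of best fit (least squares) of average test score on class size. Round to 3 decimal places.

n = 4, Σx = 89, Σy = 32.01, Σxy = 558.02, Σx² = 2253
Sxx = Σx² − (Σx)²/n = 2253 − 1980.25 = 272.75
Sxy = Σxy − (Σx)(Σy)/n = 558.02 − 712.2225 = -154.2025
b = Sxy/Sxx = -154.2025/272.75 = -0.565362

-0.565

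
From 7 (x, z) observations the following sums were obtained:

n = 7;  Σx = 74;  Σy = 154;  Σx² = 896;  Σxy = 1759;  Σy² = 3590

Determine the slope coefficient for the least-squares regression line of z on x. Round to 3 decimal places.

1.152

Sxx = Σx² − (Σx)²/n = 896 − 782.285714 = 113.714286
Sxy = Σxy − (Σx)(Σy)/n = 1759 − 1628 = 131
b = Sxy/Sxx = 131/113.714286 = 1.152010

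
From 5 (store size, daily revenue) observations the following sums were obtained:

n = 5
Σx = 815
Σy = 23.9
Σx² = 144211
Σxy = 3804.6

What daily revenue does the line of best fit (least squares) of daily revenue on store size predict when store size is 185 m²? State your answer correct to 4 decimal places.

4.6037

Sxx = Σx² − (Σx)²/n = 144211 − 132845 = 11366
Sxy = Σxy − (Σx)(Σy)/n = 3804.6 − 3895.7 = -91.1
b = Sxy/Sxx = -91.1/11366 = -0.008015
a = ȳ − b·x̄ = 4.78 − (-0.008015)·163 = 6.086467
ŷ(185) = a + b·185 = 6.086467 + (-0.008015)·185 = 4.603667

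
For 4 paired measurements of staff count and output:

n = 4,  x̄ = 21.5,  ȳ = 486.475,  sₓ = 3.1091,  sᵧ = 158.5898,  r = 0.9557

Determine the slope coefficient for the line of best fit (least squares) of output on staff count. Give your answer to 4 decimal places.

b = r · sᵧ/sₓ = 0.9557 · 158.5898/3.1091 = 48.748600

48.7486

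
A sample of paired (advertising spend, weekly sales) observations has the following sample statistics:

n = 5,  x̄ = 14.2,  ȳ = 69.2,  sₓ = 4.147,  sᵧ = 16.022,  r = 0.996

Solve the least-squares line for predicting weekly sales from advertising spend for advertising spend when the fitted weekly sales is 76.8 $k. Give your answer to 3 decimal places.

b = r · sᵧ/sₓ = 0.996 · 16.022/4.147 = 3.848062
a = ȳ − b·x̄ = 69.2 − 3.848062·14.2 = 14.557523
Set a + b·x = 76.8: x = (76.8 − 14.557523) / 3.848062 = 16.175020

16.175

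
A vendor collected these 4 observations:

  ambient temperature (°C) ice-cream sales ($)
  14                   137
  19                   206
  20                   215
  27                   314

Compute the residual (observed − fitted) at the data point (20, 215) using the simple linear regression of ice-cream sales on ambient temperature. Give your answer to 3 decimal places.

-3.000

n = 4, Σx = 80, Σy = 872, Σxy = 18610, Σx² = 1686
Sxx = Σx² − (Σx)²/n = 1686 − 1600 = 86
Sxy = Σxy − (Σx)(Σy)/n = 18610 − 17440 = 1170
b = Sxy/Sxx = 1170/86 = 13.604651
a = ȳ − b·x̄ = 218 − 13.604651·20 = -54.093023
ŷ(20) = -54.093023 + 13.604651·20 = 218
residual = y − ŷ = 215 − 218 = -3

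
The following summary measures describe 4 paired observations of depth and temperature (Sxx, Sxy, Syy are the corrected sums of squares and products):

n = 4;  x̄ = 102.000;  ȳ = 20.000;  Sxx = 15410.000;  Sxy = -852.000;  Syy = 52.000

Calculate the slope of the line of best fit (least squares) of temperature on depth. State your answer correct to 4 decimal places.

b = Sxy/Sxx = -852/15410 = -0.055289

-0.0553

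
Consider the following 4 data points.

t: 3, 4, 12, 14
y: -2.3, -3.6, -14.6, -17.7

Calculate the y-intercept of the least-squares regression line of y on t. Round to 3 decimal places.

n = 4, Σx = 33, Σy = -38.2, Σxy = -444.3, Σx² = 365
Sxx = Σx² − (Σx)²/n = 365 − 272.25 = 92.75
Sxy = Σxy − (Σx)(Σy)/n = -444.3 − (-315.15) = -129.15
b = Sxy/Sxx = -129.15/92.75 = -1.392453
a = ȳ − b·x̄ = -9.55 − (-1.392453)·8.25 = 1.937736

1.938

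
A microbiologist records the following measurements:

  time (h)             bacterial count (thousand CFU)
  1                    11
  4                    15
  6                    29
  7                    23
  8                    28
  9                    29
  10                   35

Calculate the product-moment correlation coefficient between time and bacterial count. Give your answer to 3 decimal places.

n = 7, Σx = 45, Σy = 170, Σxy = 1241, Σx² = 347, Σy² = 4566
Sxx = Σx² − (Σx)²/n = 347 − 289.285714 = 57.714286
Sxy = Σxy − (Σx)(Σy)/n = 1241 − 1092.857143 = 148.142857
Syy = Σy² − (Σy)²/n = 4566 − 4128.571429 = 437.428571
r = Sxy/√(Sxx·Syy) = 148.142857/√(25245.877551) = 148.142857/158.889514 = 0.932364

0.932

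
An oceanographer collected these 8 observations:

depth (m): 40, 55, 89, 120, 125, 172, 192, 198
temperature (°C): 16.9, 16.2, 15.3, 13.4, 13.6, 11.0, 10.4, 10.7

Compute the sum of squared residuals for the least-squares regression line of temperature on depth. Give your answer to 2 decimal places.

0.61

n = 8, Σx = 991, Σy = 107.5, Σxy = 12244.1, Σx² = 148223, Σy² = 1490.31
Sxx = Σx² − (Σx)²/n = 148223 − 122760.125 = 25462.875
Sxy = Σxy − (Σx)(Σy)/n = 12244.1 − 13316.5625 = -1072.4625
Syy = Σy² − (Σy)²/n = 1490.31 − 1444.53125 = 45.77875
b = Sxy/Sxx = -1072.4625/25462.875 = -0.042119
SSE = Syy − b·Sxy = 45.77875 − (-0.042119)·(-1072.4625) = 0.608053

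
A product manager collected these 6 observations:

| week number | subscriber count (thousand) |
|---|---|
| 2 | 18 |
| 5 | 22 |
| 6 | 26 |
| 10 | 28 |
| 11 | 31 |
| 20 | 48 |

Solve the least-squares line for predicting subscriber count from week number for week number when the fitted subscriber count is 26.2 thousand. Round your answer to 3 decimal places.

7.384

n = 6, Σx = 54, Σy = 173, Σxy = 1883, Σx² = 686
Sxx = Σx² − (Σx)²/n = 686 − 486 = 200
Sxy = Σxy − (Σx)(Σy)/n = 1883 − 1557 = 326
b = Sxy/Sxx = 326/200 = 1.63
a = ȳ − b·x̄ = 28.833333 − 1.63·9 = 14.163333
Set a + b·x = 26.2: x = (26.2 − 14.163333) / 1.63 = 7.384458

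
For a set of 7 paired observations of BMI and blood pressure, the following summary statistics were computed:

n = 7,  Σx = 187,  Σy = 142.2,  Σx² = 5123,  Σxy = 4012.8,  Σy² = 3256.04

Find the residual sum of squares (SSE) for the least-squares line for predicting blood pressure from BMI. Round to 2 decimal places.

Sxx = Σx² − (Σx)²/n = 5123 − 4995.571429 = 127.428571
Sxy = Σxy − (Σx)(Σy)/n = 4012.8 − 3798.771429 = 214.028571
Syy = Σy² − (Σy)²/n = 3256.04 − 2888.691429 = 367.348571
b = Sxy/Sxx = 214.028571/127.428571 = 1.679596
SSE = Syy − b·Sxy = 367.348571 − 1.679596·214.028571 = 7.866951

7.87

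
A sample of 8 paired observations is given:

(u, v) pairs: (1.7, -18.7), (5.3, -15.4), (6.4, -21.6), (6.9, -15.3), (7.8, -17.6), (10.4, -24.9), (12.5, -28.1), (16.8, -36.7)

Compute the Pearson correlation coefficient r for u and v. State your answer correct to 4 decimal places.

n = 8, Σx = 67.8, Σy = -178.3, Σxy = -1721.27, Σx² = 727.04, Σy² = 4353.77
Sxx = Σx² − (Σx)²/n = 727.04 − 574.605 = 152.435
Sxy = Σxy − (Σx)(Σy)/n = -1721.27 − (-1511.0925) = -210.1775
Syy = Σy² − (Σy)²/n = 4353.77 − 3973.86125 = 379.90875
r = Sxy/√(Sxx·Syy) = -210.1775/√(57911.390306) = -210.1775/240.647855 = -0.873382

-0.8734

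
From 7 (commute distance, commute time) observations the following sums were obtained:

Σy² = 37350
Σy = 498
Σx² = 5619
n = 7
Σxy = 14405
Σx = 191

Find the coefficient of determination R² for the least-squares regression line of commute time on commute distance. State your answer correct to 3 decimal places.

0.852

Sxx = Σx² − (Σx)²/n = 5619 − 5211.571429 = 407.428571
Sxy = Σxy − (Σx)(Σy)/n = 14405 − 13588.285714 = 816.714286
Syy = Σy² − (Σy)²/n = 37350 − 35429.142857 = 1920.857143
R² = Sxy²/(Sxx·Syy) = (816.714286)²/(407.428571·1920.857143) = 0.852302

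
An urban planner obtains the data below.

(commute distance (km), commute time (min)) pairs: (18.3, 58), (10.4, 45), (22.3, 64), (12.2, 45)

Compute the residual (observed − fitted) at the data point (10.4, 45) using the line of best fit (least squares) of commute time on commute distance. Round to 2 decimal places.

n = 4, Σx = 63.2, Σy = 212, Σxy = 3505.6, Σx² = 1089.18
Sxx = Σx² − (Σx)²/n = 1089.18 − 998.56 = 90.62
Sxy = Σxy − (Σx)(Σy)/n = 3505.6 − 3349.6 = 156
b = Sxy/Sxx = 156/90.62 = 1.721474
a = ȳ − b·x̄ = 53 − 1.721474·15.8 = 25.800706
ŷ(10.4) = 25.800706 + 1.721474·10.4 = 43.704039
residual = y − ŷ = 45 − 43.704039 = 1.295961

1.30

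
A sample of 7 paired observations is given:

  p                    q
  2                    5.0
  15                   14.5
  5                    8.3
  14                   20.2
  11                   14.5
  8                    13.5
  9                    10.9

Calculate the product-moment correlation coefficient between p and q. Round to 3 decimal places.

n = 7, Σx = 64, Σy = 86.9, Σxy = 917.4, Σx² = 716, Σy² = 1223.49
Sxx = Σx² − (Σx)²/n = 716 − 585.142857 = 130.857143
Sxy = Σxy − (Σx)(Σy)/n = 917.4 − 794.514286 = 122.885714
Syy = Σy² − (Σy)²/n = 1223.49 − 1078.801429 = 144.688571
r = Sxy/√(Sxx·Syy) = 122.885714/√(18933.533061) = 122.885714/137.599175 = 0.893070

0.893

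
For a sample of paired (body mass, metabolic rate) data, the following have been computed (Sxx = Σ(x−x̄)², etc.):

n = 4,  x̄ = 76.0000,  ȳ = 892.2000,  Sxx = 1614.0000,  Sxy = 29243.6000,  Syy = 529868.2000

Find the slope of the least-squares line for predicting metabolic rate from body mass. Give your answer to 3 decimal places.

b = Sxy/Sxx = 29243.6/1614 = 18.118711

18.119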